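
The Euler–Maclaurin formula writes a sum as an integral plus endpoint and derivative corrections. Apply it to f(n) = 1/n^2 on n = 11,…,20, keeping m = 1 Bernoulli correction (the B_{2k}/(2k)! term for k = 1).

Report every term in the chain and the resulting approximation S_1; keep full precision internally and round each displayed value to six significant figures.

S_1 ≈ 0.0463957

The integral term ∫_11^20 1/x^2 dx = 0.0409091.
Boundary: ½(f(11) + f(20)) = ½(0.00826446 + 0.00250000) = 0.00538223.
Running total after boundary: 0.0462913.
Order-1 term: 1/12 · (-0.000250000 − (-0.00150263)) = 0.000104386.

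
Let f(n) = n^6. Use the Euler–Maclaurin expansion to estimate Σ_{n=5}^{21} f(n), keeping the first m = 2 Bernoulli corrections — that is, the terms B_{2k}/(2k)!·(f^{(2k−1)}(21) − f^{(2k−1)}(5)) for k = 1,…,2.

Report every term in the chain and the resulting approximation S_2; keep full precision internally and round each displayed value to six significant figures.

The integral term ∫_5^21 x^6 dx = 2.57287e+08.
Endpoint term: (f(5) + f(21))/2 = (15625.0 + 8.57661e+07)/2 = 4.28909e+07.
Running total after boundary: 3.00178e+08.
Order-1 term: 1/12 · (2.45046e+07 − 18750.0) = 2.04049e+06.
Partial sum through k=1: 3.02219e+08.
Order-2 term: −1/720 · (1.11132e+06 − 15000.0) = -1522.67.

S_2 ≈ 3.02217e+08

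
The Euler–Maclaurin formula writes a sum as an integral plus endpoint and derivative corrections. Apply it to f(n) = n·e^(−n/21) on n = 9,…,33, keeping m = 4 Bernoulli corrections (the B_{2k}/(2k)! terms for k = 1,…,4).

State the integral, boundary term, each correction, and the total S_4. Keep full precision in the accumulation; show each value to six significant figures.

∫_9^33 x·e^(−x/21) dx evaluates to 174.820.
½[f(9) + f(33)] = ½[5.86295 + 6.85569] = 6.35932.
Running total after boundary: 181.179.
Correction k=1: B_{2}/2! · (f^{(1)}(33) − f^{(1)}(9)) = 1/12 · (-0.118713 − 0.372251) = -0.0409137.
Partial sum through k=1: 181.139.
Correction k=2: B_{4}/4! · (f^{(3)}(33) − f^{(3)}(9)) = −1/720 · (0.000672978 − 0.00379848) = 4.34097e-06.
Partial sum through k=2: 181.139.
Correction k=3: B_{6}/6! · (f^{(5)}(33) − f^{(5)}(9)) = 1/30240 · (3.66246e-06 − 1.53126e-05) = -3.85255e-10.
Partial sum through k=3: 181.139.
Correction k=4: B_{8}/8! · (f^{(7)}(33) − f^{(7)}(9)) = −1/1209600 · (1.31494e-08 − 4.99135e-08) = 3.03936e-14.

S_4 ≈ 181.139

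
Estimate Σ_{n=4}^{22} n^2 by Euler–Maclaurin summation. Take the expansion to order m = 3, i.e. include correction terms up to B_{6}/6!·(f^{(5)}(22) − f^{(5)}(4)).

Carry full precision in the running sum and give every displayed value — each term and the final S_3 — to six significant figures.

Integral: ∫_4^22 x^2 dx = 3528.00.
Endpoint term: (f(4) + f(22))/2 = (16.0000 + 484.000)/2 = 250.000.
So far: 3778.00.
k=1: B_{2}/(2)! × [f^{(1)}(22) − f^{(1)}(4)] = 1/12 × (44.0000 − 8.00000) = 3.00000.
Partial sum through k=1: 3781.00.
k=2: B_{4}/(4)! × [f^{(3)}(22) − f^{(3)}(4)] = −1/720 × (0.00000 − 0.00000) = 0.00000.
Partial sum through k=2: 3781.00.
k=3: B_{6}/(6)! × [f^{(5)}(22) − f^{(5)}(4)] = 1/30240 × (0.00000 − 0.00000) = 0.00000.

S_3 ≈ 3781.00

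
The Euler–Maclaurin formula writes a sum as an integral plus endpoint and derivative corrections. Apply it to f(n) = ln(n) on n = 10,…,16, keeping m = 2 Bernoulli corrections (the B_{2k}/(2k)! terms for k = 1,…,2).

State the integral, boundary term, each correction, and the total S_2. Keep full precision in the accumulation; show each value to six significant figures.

Integral: ∫_10^16 ln(x) dx = 15.3356.
½[f(10) + f(16)] = ½[2.30259 + 2.77259] = 2.53759.
Integral + boundary = 17.8732.
k=1: B_{2}/(2)! × [f^{(1)}(16) − f^{(1)}(10)] = 1/12 × (0.0625000 − 0.100000) = -0.00312500.
Partial sum through k=1: 17.8700.
k=2: B_{4}/(4)! × [f^{(3)}(16) − f^{(3)}(10)] = −1/720 × (0.000488281 − 0.00200000) = 2.09961e-06.

S_2 ≈ 17.8700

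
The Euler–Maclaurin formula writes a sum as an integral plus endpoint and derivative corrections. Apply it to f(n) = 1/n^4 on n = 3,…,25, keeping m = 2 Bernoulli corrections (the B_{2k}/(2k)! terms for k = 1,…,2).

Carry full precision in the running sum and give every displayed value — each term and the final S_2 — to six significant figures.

Integral: ∫_3^25 1/x^4 dx = 0.0123243.
½[f(3) + f(25)] = ½[0.0123457 + 2.56000e-06] = 0.00617412.
Running total after boundary: 0.0184985.
Order-1 term: 1/12 · (-4.09600e-07 − (-0.0164609)) = 0.00137171.
Running total after k=1: 0.0198702.
Order-2 term: −1/720 · (-1.96608e-08 − (-0.0548697)) = -7.62079e-05.

S_2 ≈ 0.0197940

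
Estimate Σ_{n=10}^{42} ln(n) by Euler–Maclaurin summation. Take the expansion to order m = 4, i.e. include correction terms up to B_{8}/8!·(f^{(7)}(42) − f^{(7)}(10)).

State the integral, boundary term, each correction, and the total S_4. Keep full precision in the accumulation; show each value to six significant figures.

S_4 ≈ 104.970

∫_10^42 ln(x) dx evaluates to 101.956.
½[f(10) + f(42)] = ½[2.30259 + 3.73767] = 3.02013.
Running total after boundary: 104.976.
Order-1 term: 1/12 · (0.0238095 − 0.100000) = -0.00634921.
Partial sum through k=1: 104.970.
Order-2 term: −1/720 · (2.69949e-05 − 0.00200000) = 2.74028e-06.
Partial sum through k=2: 104.970.
Order-3 term: 1/30240 · (1.83639e-07 − 0.000240000) = -7.93044e-09.
Partial sum through k=3: 104.970.
Order-4 term: −1/1209600 · (3.12311e-09 − 7.20000e-05) = 5.95212e-11.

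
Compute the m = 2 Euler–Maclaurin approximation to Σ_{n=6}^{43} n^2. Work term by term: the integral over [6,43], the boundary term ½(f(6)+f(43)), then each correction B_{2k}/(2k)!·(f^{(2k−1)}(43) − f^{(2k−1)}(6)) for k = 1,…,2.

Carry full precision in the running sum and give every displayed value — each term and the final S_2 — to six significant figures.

The integral term ∫_6^43 x^2 dx = 26430.3.
½[f(6) + f(43)] = ½[36.0000 + 1849.00] = 942.500.
So far: 27372.8.
Correction k=1: B_{2}/2! · (f^{(1)}(43) − f^{(1)}(6)) = 1/12 · (86.0000 − 12.0000) = 6.16667.
After k=1: 27379.0.
Correction k=2: B_{4}/4! · (f^{(3)}(43) − f^{(3)}(6)) = −1/720 · (0.00000 − 0.00000) = 0.00000.

S_2 ≈ 27379.0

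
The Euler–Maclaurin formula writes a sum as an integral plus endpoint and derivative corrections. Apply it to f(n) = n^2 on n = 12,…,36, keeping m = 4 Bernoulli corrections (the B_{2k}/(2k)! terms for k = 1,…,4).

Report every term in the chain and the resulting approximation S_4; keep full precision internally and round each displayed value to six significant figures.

S_4 ≈ 15700.0

Integral: ∫_12^36 x^2 dx = 14976.0.
Endpoint term: (f(12) + f(36))/2 = (144.000 + 1296.00)/2 = 720.000.
Integral + boundary = 15696.0.
Correction k=1: B_{2}/2! · (f^{(1)}(36) − f^{(1)}(12)) = 1/12 · (72.0000 − 24.0000) = 4.00000.
Partial sum through k=1: 15700.0.
Correction k=2: B_{4}/4! · (f^{(3)}(36) − f^{(3)}(12)) = −1/720 · (0.00000 − 0.00000) = 0.00000.
Partial sum through k=2: 15700.0.
Correction k=3: B_{6}/6! · (f^{(5)}(36) − f^{(5)}(12)) = 1/30240 · (0.00000 − 0.00000) = 0.00000.
Partial sum through k=3: 15700.0.
Correction k=4: B_{8}/8! · (f^{(7)}(36) − f^{(7)}(12)) = −1/1209600 · (0.00000 − 0.00000) = 0.00000.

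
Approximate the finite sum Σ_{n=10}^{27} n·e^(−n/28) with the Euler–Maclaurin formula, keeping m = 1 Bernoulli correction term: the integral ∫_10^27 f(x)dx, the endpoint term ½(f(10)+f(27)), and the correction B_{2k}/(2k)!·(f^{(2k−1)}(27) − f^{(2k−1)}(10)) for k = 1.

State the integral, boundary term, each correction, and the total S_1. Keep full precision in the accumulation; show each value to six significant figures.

Integral: ∫_10^27 x·e^(−x/28) dx = 157.318.
Endpoint term: (f(10) + f(27))/2 = (6.99673 + 10.2939)/2 = 8.64531.
Running total after boundary: 165.964.
Order-1 term: 1/12 · (0.0136163 − 0.449789) = -0.0363478.

S_1 ≈ 165.927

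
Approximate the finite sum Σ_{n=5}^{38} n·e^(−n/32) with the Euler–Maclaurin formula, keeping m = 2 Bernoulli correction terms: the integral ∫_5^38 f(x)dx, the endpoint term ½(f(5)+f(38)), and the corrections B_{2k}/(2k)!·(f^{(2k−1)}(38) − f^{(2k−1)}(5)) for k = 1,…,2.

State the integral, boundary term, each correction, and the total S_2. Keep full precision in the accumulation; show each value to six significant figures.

Integral: ∫_5^38 x·e^(−x/32) dx = 329.567.
Boundary: ½(f(5) + f(38)) = ½(4.27673 + 11.5893) = 7.93304.
Integral + boundary = 337.501.
Correction k=1: B_{2}/2! · (f^{(1)}(38) − f^{(1)}(5)) = 1/12 · (-0.0571843 − 0.721698) = -0.0649068.
Partial sum through k=1: 337.436.
Correction k=2: B_{4}/4! · (f^{(3)}(38) − f^{(3)}(5)) = −1/720 · (0.000539825 − 0.00237538) = 2.54938e-06.

S_2 ≈ 337.436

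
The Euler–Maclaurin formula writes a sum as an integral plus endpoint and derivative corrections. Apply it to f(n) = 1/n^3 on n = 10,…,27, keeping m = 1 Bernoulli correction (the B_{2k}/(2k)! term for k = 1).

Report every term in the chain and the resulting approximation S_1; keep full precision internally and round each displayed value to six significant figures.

Integral: ∫_10^27 1/x^3 dx = 0.00431413.
½[f(10) + f(27)] = ½[0.00100000 + 5.08053e-05] = 0.000525403.
So far: 0.00483953.
k=1: B_{2}/(2)! × [f^{(1)}(27) − f^{(1)}(10)] = 1/12 × (-5.64503e-06 − (-0.000300000)) = 2.45296e-05.

S_1 ≈ 0.00486406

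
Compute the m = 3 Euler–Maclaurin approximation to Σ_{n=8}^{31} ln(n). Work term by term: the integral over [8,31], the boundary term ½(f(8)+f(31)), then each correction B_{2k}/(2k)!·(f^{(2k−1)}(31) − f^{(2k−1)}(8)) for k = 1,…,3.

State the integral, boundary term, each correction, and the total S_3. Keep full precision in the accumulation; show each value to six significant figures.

S_3 ≈ 69.5671

The integral term ∫_8^31 ln(x) dx = 66.8181.
Endpoint term: (f(8) + f(31))/2 = (2.07944 + 3.43399)/2 = 2.75671.
So far: 69.5748.
Correction k=1: B_{2}/2! · (f^{(1)}(31) − f^{(1)}(8)) = 1/12 · (0.0322581 − 0.125000) = -0.00772849.
After k=1: 69.5671.
Correction k=2: B_{4}/4! · (f^{(3)}(31) − f^{(3)}(8)) = −1/720 · (6.71344e-05 − 0.00390625) = 5.33211e-06.
After k=2: 69.5671.
Correction k=3: B_{6}/6! · (f^{(5)}(31) − f^{(5)}(8)) = 1/30240 · (8.38306e-07 − 0.000732422) = -2.41926e-08.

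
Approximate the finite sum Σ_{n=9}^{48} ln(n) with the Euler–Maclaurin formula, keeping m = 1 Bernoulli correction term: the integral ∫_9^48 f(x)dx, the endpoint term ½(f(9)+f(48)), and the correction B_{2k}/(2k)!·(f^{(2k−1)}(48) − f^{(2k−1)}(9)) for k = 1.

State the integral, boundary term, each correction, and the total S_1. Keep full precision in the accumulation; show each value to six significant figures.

S_1 ≈ 130.069

∫_9^48 ln(x) dx evaluates to 127.043.
Boundary: ½(f(9) + f(48)) = ½(2.19722 + 3.87120) = 3.03421.
Running total after boundary: 130.077.
k=1: B_{2}/(2)! × [f^{(1)}(48) − f^{(1)}(9)] = 1/12 × (0.0208333 − 0.111111) = -0.00752315.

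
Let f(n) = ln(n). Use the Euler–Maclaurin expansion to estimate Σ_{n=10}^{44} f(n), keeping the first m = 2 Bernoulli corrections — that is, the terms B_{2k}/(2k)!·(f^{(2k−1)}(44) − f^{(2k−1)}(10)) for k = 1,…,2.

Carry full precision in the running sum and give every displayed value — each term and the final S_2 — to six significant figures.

S_2 ≈ 112.515

The integral term ∫_10^44 ln(x) dx = 109.478.
½[f(10) + f(44)] = ½[2.30259 + 3.78419] = 3.04339.
So far: 112.522.
k=1: B_{2}/(2)! × [f^{(1)}(44) − f^{(1)}(10)] = 1/12 × (0.0227273 − 0.100000) = -0.00643939.
Partial sum through k=1: 112.515.
k=2: B_{4}/(4)! × [f^{(3)}(44) − f^{(3)}(10)] = −1/720 × (2.34786e-05 − 0.00200000) = 2.74517e-06.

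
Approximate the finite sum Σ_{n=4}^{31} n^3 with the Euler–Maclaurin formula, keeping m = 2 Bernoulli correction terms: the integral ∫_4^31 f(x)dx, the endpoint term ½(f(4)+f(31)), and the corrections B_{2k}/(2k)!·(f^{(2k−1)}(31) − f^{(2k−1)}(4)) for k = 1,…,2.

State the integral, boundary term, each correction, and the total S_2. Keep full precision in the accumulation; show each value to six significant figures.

S_2 ≈ 245980

Integral: ∫_4^31 x^3 dx = 230816.
Endpoint term: (f(4) + f(31))/2 = (64.0000 + 29791.0)/2 = 14927.5.
Integral + boundary = 245744.
Correction k=1: B_{2}/2! · (f^{(1)}(31) − f^{(1)}(4)) = 1/12 · (2883.00 − 48.0000) = 236.250.
Partial sum through k=1: 245980.
Correction k=2: B_{4}/4! · (f^{(3)}(31) − f^{(3)}(4)) = −1/720 · (6.00000 − 6.00000) = 0.00000.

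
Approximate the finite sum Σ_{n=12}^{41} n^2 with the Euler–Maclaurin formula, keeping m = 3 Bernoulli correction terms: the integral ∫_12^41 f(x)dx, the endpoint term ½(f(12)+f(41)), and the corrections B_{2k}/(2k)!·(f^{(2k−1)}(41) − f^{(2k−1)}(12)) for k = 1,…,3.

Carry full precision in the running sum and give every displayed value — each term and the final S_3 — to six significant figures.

Integral: ∫_12^41 x^2 dx = 22397.7.
Endpoint term: (f(12) + f(41))/2 = (144.000 + 1681.00)/2 = 912.500.
Integral + boundary = 23310.2.
Correction k=1: B_{2}/2! · (f^{(1)}(41) − f^{(1)}(12)) = 1/12 · (82.0000 − 24.0000) = 4.83333.
After k=1: 23315.0.
Correction k=2: B_{4}/4! · (f^{(3)}(41) − f^{(3)}(12)) = −1/720 · (0.00000 − 0.00000) = 0.00000.
After k=2: 23315.0.
Correction k=3: B_{6}/6! · (f^{(5)}(41) − f^{(5)}(12)) = 1/30240 · (0.00000 − 0.00000) = 0.00000.

S_3 ≈ 23315.0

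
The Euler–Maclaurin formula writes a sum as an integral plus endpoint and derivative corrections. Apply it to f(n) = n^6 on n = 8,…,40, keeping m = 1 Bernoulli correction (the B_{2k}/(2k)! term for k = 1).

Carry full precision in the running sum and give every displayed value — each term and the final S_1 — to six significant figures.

The integral term ∫_8^40 x^6 dx = 2.34054e+10.
½[f(8) + f(40)] = ½[262144 + 4.09600e+09] = 2.04813e+09.
Integral + boundary = 2.54535e+10.
Correction k=1: B_{2}/2! · (f^{(1)}(40) − f^{(1)}(8)) = 1/12 · (6.14400e+08 − 196608) = 5.11836e+07.

S_1 ≈ 2.55047e+10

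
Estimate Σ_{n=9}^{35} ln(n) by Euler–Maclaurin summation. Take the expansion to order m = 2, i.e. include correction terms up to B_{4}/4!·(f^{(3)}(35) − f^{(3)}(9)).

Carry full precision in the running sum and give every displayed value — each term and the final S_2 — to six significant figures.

The integral term ∫_9^35 ln(x) dx = 78.6622.
½[f(9) + f(35)] = ½[2.19722 + 3.55535] = 2.87629.
So far: 81.5384.
k=1: B_{2}/(2)! × [f^{(1)}(35) − f^{(1)}(9)] = 1/12 × (0.0285714 − 0.111111) = -0.00687831.
Partial sum through k=1: 81.5316.
k=2: B_{4}/(4)! × [f^{(3)}(35) − f^{(3)}(9)] = −1/720 × (4.66472e-05 − 0.00274348) = 3.74561e-06.

S_2 ≈ 81.5316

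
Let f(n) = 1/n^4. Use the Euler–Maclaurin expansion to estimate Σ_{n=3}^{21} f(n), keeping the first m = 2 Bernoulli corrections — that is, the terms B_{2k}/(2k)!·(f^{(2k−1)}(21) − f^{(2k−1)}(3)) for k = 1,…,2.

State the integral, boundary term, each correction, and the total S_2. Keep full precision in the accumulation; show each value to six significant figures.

Integral: ∫_3^21 1/x^4 dx = 0.0123097.
½[f(3) + f(21)] = ½[0.0123457 + 5.14189e-06] = 0.00617541.
Running total after boundary: 0.0184851.
k=1: B_{2}/(2)! × [f^{(1)}(21) − f^{(1)}(3)] = 1/12 × (-9.79408e-07 − (-0.0164609)) = 0.00137166.
Running total after k=1: 0.0198568.
k=2: B_{4}/(4)! × [f^{(3)}(21) − f^{(3)}(3)] = −1/720 × (-6.66264e-08 − (-0.0548697)) = -7.62078e-05.

S_2 ≈ 0.0197805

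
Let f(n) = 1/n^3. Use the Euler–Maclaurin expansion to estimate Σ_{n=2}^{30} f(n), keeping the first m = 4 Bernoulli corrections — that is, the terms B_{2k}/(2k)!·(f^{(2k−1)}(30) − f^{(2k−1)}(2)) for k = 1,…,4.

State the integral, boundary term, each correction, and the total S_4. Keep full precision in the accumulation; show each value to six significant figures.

The integral term ∫_2^30 1/x^3 dx = 0.124444.
Boundary: ½(f(2) + f(30)) = ½(0.125000 + 3.70370e-05) = 0.0625185.
Integral + boundary = 0.186963.
k=1: B_{2}/(2)! × [f^{(1)}(30) − f^{(1)}(2)] = 1/12 × (-3.70370e-06 − (-0.187500)) = 0.0156247.
Running total after k=1: 0.202588.
k=2: B_{4}/(4)! × [f^{(3)}(30) − f^{(3)}(2)] = −1/720 × (-8.23045e-08 − (-0.937500)) = -0.00130208.
Running total after k=2: 0.201286.
k=3: B_{6}/(6)! × [f^{(5)}(30) − f^{(5)}(2)] = 1/30240 × (-3.84088e-09 − (-9.84375)) = 0.000325521.
Running total after k=3: 0.201611.
k=4: B_{8}/(8)! × [f^{(7)}(30) − f^{(7)}(2)] = −1/1209600 × (-3.07270e-10 − (-177.188)) = -0.000146484.

S_4 ≈ 0.201465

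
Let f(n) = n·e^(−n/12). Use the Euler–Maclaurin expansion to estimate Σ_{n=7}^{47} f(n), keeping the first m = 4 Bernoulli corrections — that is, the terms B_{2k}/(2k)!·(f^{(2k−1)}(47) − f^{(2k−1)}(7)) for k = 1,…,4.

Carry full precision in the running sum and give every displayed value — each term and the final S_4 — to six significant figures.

The integral term ∫_7^47 x·e^(−x/12) dx = 113.138.
Endpoint term: (f(7) + f(47))/2 = (3.90625 + 0.935645)/2 = 2.42095.
Running total after boundary: 115.559.
k=1: B_{2}/(2)! × [f^{(1)}(47) − f^{(1)}(7)] = 1/12 × (-0.0580631 − 0.232515) = -0.0242148.
Running total after k=1: 115.534.
k=2: B_{4}/(4)! × [f^{(3)}(47) − f^{(3)}(7)] = −1/720 × (-0.000126725 − 0.00936517) = 1.31832e-05.
Running total after k=2: 115.534.
k=3: B_{6}/(6)! × [f^{(5)}(47) − f^{(5)}(7)] = 1/30240 × (1.04004e-06 − 0.000118859) = -3.89612e-09.
Running total after k=3: 115.534.
k=4: B_{8}/(8)! × [f^{(7)}(47) − f^{(7)}(7)] = −1/1209600 × (2.05564e-08 − 1.19918e-06) = 9.74389e-13.

S_4 ≈ 115.534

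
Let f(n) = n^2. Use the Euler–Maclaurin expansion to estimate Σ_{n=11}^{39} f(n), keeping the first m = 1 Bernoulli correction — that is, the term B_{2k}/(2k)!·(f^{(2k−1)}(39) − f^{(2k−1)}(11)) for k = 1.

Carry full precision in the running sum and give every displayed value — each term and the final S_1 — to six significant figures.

Integral: ∫_11^39 x^2 dx = 19329.3.
Boundary: ½(f(11) + f(39)) = ½(121.000 + 1521.00) = 821.000.
So far: 20150.3.
Order-1 term: 1/12 · (78.0000 − 22.0000) = 4.66667.

S_1 ≈ 20155.0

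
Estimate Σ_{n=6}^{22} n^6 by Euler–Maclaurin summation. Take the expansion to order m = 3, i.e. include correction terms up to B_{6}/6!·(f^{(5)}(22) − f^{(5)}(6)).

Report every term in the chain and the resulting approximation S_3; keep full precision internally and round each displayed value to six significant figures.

The integral term ∫_6^22 x^6 dx = 3.56297e+08.
½[f(6) + f(22)] = ½[46656.0 + 1.13380e+08] = 5.67133e+07.
So far: 4.13010e+08.
Correction k=1: B_{2}/2! · (f^{(1)}(22) − f^{(1)}(6)) = 1/12 · (3.09218e+07 − 46656.0) = 2.57293e+06.
After k=1: 4.15583e+08.
Correction k=2: B_{4}/4! · (f^{(3)}(22) − f^{(3)}(6)) = −1/720 · (1.27776e+06 − 25920.0) = -1738.67.
After k=2: 4.15581e+08.
Correction k=3: B_{6}/6! · (f^{(5)}(22) − f^{(5)}(6)) = 1/30240 · (15840.0 − 4320.00) = 0.380952.

S_3 ≈ 4.15581e+08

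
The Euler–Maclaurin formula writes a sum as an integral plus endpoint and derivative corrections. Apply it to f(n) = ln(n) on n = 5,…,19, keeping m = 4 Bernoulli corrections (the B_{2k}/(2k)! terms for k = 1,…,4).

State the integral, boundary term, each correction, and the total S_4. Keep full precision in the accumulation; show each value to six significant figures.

The integral term ∫_5^19 ln(x) dx = 33.8972.
Boundary: ½(f(5) + f(19)) = ½(1.60944 + 2.94444) = 2.27694.
So far: 36.1741.
k=1: B_{2}/(2)! × [f^{(1)}(19) − f^{(1)}(5)] = 1/12 × (0.0526316 − 0.200000) = -0.0122807.
Partial sum through k=1: 36.1618.
k=2: B_{4}/(4)! × [f^{(3)}(19) − f^{(3)}(5)] = −1/720 × (0.000291588 − 0.0160000) = 2.18172e-05.
Partial sum through k=2: 36.1618.
k=3: B_{6}/(6)! × [f^{(5)}(19) − f^{(5)}(5)] = 1/30240 × (9.69267e-06 − 0.00768000) = -2.53648e-07.
Partial sum through k=3: 36.1618.
k=4: B_{8}/(8)! × [f^{(7)}(19) − f^{(7)}(5)] = −1/1209600 × (8.05485e-07 − 0.00921600) = 7.61838e-09.

S_4 ≈ 36.1618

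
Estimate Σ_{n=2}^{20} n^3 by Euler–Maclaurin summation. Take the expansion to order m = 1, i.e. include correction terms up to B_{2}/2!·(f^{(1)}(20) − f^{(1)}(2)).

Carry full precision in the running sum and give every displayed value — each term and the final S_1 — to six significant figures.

∫_2^20 x^3 dx evaluates to 39996.0.
Boundary: ½(f(2) + f(20)) = ½(8.00000 + 8000.00) = 4004.00.
So far: 44000.0.
k=1: B_{2}/(2)! × [f^{(1)}(20) − f^{(1)}(2)] = 1/12 × (1200.00 − 12.0000) = 99.0000.

S_1 ≈ 44099.0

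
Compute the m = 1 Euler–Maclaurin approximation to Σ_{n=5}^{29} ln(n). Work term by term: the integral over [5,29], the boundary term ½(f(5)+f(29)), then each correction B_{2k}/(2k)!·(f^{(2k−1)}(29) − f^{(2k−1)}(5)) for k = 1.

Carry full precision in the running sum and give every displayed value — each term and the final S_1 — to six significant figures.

S_1 ≈ 68.0790

The integral term ∫_5^29 ln(x) dx = 65.6044.
Endpoint term: (f(5) + f(29))/2 = (1.60944 + 3.36730)/2 = 2.48837.
Integral + boundary = 68.0928.
Order-1 term: 1/12 · (0.0344828 − 0.200000) = -0.0137931.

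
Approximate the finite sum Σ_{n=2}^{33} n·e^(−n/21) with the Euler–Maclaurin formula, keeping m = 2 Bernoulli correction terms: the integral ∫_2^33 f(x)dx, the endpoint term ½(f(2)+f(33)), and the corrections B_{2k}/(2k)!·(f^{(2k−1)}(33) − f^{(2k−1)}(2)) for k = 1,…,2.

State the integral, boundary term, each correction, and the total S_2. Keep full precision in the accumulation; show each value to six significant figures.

S_2 ≈ 207.795

The integral term ∫_2^33 x·e^(−x/21) dx = 203.536.
½[f(2) + f(33)] = ½[1.81831 + 6.85569] = 4.33700.
Integral + boundary = 207.873.
Correction k=1: B_{2}/2! · (f^{(1)}(33) − f^{(1)}(2)) = 1/12 · (-0.118713 − 0.822570) = -0.0784403.
Partial sum through k=1: 207.795.
Correction k=2: B_{4}/4! · (f^{(3)}(33) − f^{(3)}(2)) = −1/720 · (0.000672978 − 0.00598840) = 7.38253e-06.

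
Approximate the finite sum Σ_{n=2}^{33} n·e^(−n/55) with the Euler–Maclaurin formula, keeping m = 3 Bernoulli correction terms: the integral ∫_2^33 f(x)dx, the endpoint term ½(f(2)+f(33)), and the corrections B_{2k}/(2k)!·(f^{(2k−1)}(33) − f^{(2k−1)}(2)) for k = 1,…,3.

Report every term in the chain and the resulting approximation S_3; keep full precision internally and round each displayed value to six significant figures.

S_3 ≈ 376.760

Integral: ∫_2^33 x·e^(−x/55) dx = 366.800.
Endpoint term: (f(2) + f(33))/2 = (1.92858 + 18.1108)/2 = 10.0197.
Integral + boundary = 376.819.
k=1: B_{2}/(2)! × [f^{(1)}(33) − f^{(1)}(2)] = 1/12 × (0.219525 − 0.929225) = -0.0591417.
Running total after k=1: 376.760.
k=2: B_{4}/(4)! × [f^{(3)}(33) − f^{(3)}(2)] = −1/720 × (0.000435421 − 0.000944728) = 7.07372e-07.
Running total after k=2: 376.760.
k=3: B_{6}/(6)! × [f^{(5)}(33) − f^{(5)}(2)] = 1/30240 × (2.63891e-07 − 5.23066e-07) = -8.57060e-12.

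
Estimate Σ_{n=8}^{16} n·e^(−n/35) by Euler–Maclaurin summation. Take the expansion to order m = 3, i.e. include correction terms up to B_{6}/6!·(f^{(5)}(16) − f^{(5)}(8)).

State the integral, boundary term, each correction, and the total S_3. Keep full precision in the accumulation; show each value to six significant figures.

S_3 ≈ 75.6420

∫_8^16 x·e^(−x/35) dx evaluates to 67.4171.
Boundary: ½(f(8) + f(16)) = ½(6.36536 + 10.1294) = 8.24740.
Integral + boundary = 75.6645.
Correction k=1: B_{2}/2! · (f^{(1)}(16) − f^{(1)}(8)) = 1/12 · (0.343677 − 0.613802) = -0.0225104.
Partial sum through k=1: 75.6420.
Correction k=2: B_{4}/4! · (f^{(3)}(16) − f^{(3)}(8)) = −1/720 · (0.00131417 − 0.00180012) = 6.74925e-07.
Partial sum through k=2: 75.6420.
Correction k=3: B_{6}/6! · (f^{(5)}(16) − f^{(5)}(8)) = 1/30240 · (1.91656e-06 − 2.52993e-06) = -2.02835e-11.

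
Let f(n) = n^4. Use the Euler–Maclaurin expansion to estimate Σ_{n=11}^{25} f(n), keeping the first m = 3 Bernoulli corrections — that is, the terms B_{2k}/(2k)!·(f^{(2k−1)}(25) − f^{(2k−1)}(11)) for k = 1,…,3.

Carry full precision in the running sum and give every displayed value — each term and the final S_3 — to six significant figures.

S_3 ≈ 2.12831e+06

∫_11^25 x^4 dx evaluates to 1.92091e+06.
½[f(11) + f(25)] = ½[14641.0 + 390625] = 202633.
Integral + boundary = 2.12355e+06.
Correction k=1: B_{2}/2! · (f^{(1)}(25) − f^{(1)}(11)) = 1/12 · (62500.0 − 5324.00) = 4764.67.
After k=1: 2.12831e+06.
Correction k=2: B_{4}/4! · (f^{(3)}(25) − f^{(3)}(11)) = −1/720 · (600.000 − 264.000) = -0.466667.
After k=2: 2.12831e+06.
Correction k=3: B_{6}/6! · (f^{(5)}(25) − f^{(5)}(11)) = 1/30240 · (0.00000 − 0.00000) = 0.00000.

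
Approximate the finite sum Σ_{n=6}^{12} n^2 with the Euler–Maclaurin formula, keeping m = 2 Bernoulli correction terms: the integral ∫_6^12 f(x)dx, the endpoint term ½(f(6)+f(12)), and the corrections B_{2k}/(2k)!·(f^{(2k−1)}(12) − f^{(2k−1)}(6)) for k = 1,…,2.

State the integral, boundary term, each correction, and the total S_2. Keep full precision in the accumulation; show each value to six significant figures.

Integral: ∫_6^12 x^2 dx = 504.000.
½[f(6) + f(12)] = ½[36.0000 + 144.000] = 90.0000.
So far: 594.000.
k=1: B_{2}/(2)! × [f^{(1)}(12) − f^{(1)}(6)] = 1/12 × (24.0000 − 12.0000) = 1.00000.
Running total after k=1: 595.000.
k=2: B_{4}/(4)! × [f^{(3)}(12) − f^{(3)}(6)] = −1/720 × (0.00000 − 0.00000) = 0.00000.

S_2 ≈ 595.000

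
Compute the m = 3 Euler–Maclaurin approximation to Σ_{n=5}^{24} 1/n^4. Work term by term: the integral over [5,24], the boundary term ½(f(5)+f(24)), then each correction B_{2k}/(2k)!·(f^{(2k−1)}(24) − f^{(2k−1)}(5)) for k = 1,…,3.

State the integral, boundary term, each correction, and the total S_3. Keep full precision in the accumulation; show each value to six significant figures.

S_3 ≈ 0.00354867

Integral: ∫_5^24 1/x^4 dx = 0.00264255.
½[f(5) + f(24)] = ½[0.00160000 + 3.01408e-06] = 0.000801507.
Running total after boundary: 0.00344406.
Order-1 term: 1/12 · (-5.02347e-07 − (-0.00128000)) = 0.000106625.
After k=1: 0.00355069.
Order-2 term: −1/720 · (-2.61639e-08 − (-0.00153600)) = -2.13330e-06.
After k=2: 0.00354855.
Order-3 term: 1/30240 · (-2.54371e-09 − (-0.00344064)) = 1.13778e-07.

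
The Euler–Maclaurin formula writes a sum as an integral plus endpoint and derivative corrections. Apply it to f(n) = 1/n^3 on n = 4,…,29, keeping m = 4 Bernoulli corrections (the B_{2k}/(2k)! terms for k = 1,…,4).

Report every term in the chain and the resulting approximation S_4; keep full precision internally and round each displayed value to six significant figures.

S_4 ≈ 0.0394455

Integral: ∫_4^29 1/x^3 dx = 0.0306555.
½[f(4) + f(29)] = ½[0.0156250 + 4.10021e-05] = 0.00783300.
So far: 0.0384885.
Correction k=1: B_{2}/2! · (f^{(1)}(29) − f^{(1)}(4)) = 1/12 · (-4.24160e-06 − (-0.0117188)) = 0.000976209.
After k=1: 0.0394647.
Correction k=2: B_{4}/4! · (f^{(3)}(29) − f^{(3)}(4)) = −1/720 · (-1.00870e-07 − (-0.0146484)) = -2.03449e-05.
After k=2: 0.0394443.
Correction k=3: B_{6}/6! · (f^{(5)}(29) − f^{(5)}(4)) = 1/30240 · (-5.03752e-09 − (-0.0384521)) = 1.27157e-06.
After k=3: 0.0394456.
Correction k=4: B_{8}/8! · (f^{(7)}(29) − f^{(7)}(4)) = −1/1209600 · (-4.31274e-10 − (-0.173035)) = -1.43051e-07.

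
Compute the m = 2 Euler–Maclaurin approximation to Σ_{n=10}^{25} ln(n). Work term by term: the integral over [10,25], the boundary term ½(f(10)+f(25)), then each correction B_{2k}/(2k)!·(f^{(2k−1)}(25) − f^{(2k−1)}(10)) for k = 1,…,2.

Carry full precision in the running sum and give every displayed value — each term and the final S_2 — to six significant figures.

∫_10^25 ln(x) dx evaluates to 42.4460.
Boundary: ½(f(10) + f(25)) = ½(2.30259 + 3.21888) = 2.76073.
Integral + boundary = 45.2068.
Correction k=1: B_{2}/2! · (f^{(1)}(25) − f^{(1)}(10)) = 1/12 · (0.0400000 − 0.100000) = -0.00500000.
Running total after k=1: 45.2018.
Correction k=2: B_{4}/4! · (f^{(3)}(25) − f^{(3)}(10)) = −1/720 · (0.000128000 − 0.00200000) = 2.60000e-06.

S_2 ≈ 45.2018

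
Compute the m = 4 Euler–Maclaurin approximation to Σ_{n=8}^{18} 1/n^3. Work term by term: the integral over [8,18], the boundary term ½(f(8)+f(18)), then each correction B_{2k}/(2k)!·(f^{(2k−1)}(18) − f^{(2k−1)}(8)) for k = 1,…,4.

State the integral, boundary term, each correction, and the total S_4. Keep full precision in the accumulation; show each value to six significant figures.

S_4 ≈ 0.00738993

∫_8^18 1/x^3 dx evaluates to 0.00626929.
½[f(8) + f(18)] = ½[0.00195312 + 0.000171468] = 0.00106230.
Integral + boundary = 0.00733159.
Correction k=1: B_{2}/2! · (f^{(1)}(18) − f^{(1)}(8)) = 1/12 · (-2.85780e-05 − (-0.000732422)) = 5.86537e-05.
Partial sum through k=1: 0.00739024.
Correction k=2: B_{4}/4! · (f^{(3)}(18) − f^{(3)}(8)) = −1/720 · (-1.76407e-06 − (-0.000228882)) = -3.15441e-07.
Partial sum through k=2: 0.00738992.
Correction k=3: B_{6}/6! · (f^{(5)}(18) − f^{(5)}(8)) = 1/30240 · (-2.28676e-07 − (-0.000150204)) = 4.95949e-09.
Partial sum through k=3: 0.00738993.
Correction k=4: B_{8}/8! · (f^{(7)}(18) − f^{(7)}(8)) = −1/1209600 · (-5.08169e-08 − (-0.000168979)) = -1.39656e-10.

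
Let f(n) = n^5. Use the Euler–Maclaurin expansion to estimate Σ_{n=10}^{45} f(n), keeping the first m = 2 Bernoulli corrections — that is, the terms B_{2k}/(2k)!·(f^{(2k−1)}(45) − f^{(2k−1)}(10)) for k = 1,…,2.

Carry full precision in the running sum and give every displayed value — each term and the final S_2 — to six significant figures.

S_2 ≈ 1.47781e+09

The integral term ∫_10^45 x^5 dx = 1.38379e+09.
Endpoint term: (f(10) + f(45))/2 = (100000 + 1.84528e+08)/2 = 9.23141e+07.
Running total after boundary: 1.47611e+09.
Correction k=1: B_{2}/2! · (f^{(1)}(45) − f^{(1)}(10)) = 1/12 · (2.05031e+07 − 50000.0) = 1.70443e+06.
After k=1: 1.47781e+09.
Correction k=2: B_{4}/4! · (f^{(3)}(45) − f^{(3)}(10)) = −1/720 · (121500 − 6000.00) = -160.417.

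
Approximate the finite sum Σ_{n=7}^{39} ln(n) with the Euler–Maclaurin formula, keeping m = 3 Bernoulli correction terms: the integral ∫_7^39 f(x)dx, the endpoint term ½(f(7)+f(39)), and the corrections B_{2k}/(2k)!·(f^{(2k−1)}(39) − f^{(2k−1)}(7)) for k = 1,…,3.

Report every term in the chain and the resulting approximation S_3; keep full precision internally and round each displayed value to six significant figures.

∫_7^39 ln(x) dx evaluates to 97.2575.
Boundary: ½(f(7) + f(39)) = ½(1.94591 + 3.66356) = 2.80474.
So far: 100.062.
k=1: B_{2}/(2)! × [f^{(1)}(39) − f^{(1)}(7)] = 1/12 × (0.0256410 − 0.142857) = -0.00976801.
After k=1: 100.053.
k=2: B_{4}/(4)! × [f^{(3)}(39) − f^{(3)}(7)] = −1/720 × (3.37160e-05 − 0.00583090) = 8.05165e-06.
After k=2: 100.053.
k=3: B_{6}/(6)! × [f^{(5)}(39) − f^{(5)}(7)] = 1/30240 × (2.66004e-07 − 0.00142798) = -4.72126e-08.

S_3 ≈ 100.053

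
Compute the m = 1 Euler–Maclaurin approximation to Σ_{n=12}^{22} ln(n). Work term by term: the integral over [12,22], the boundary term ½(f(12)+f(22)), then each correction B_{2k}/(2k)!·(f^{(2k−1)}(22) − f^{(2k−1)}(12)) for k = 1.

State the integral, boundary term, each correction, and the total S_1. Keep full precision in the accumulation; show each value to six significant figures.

S_1 ≈ 30.9689

The integral term ∫_12^22 ln(x) dx = 28.1841.
Endpoint term: (f(12) + f(22))/2 = (2.48491 + 3.09104)/2 = 2.78797.
So far: 30.9720.
k=1: B_{2}/(2)! × [f^{(1)}(22) − f^{(1)}(12)] = 1/12 × (0.0454545 − 0.0833333) = -0.00315657.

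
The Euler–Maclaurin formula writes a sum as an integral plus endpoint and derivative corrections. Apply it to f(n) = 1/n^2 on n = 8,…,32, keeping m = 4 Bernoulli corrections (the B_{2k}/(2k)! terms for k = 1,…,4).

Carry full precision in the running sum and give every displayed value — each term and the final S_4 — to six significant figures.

S_4 ≈ 0.102370

The integral term ∫_8^32 1/x^2 dx = 0.0937500.
Endpoint term: (f(8) + f(32))/2 = (0.0156250 + 0.000976562)/2 = 0.00830078.
So far: 0.102051.
k=1: B_{2}/(2)! × [f^{(1)}(32) − f^{(1)}(8)] = 1/12 × (-6.10352e-05 − (-0.00390625)) = 0.000320435.
Partial sum through k=1: 0.102371.
k=2: B_{4}/(4)! × [f^{(3)}(32) − f^{(3)}(8)] = −1/720 × (-7.15256e-07 − (-0.000732422)) = -1.01626e-06.
Partial sum through k=2: 0.102370.
k=3: B_{6}/(6)! × [f^{(5)}(32) − f^{(5)}(8)] = 1/30240 × (-2.09548e-08 − (-0.000343323)) = 1.13526e-08.
Partial sum through k=3: 0.102370.
k=4: B_{8}/(8)! × [f^{(7)}(32) − f^{(7)}(8)] = −1/1209600 × (-1.14596e-09 − (-0.000300407)) = -2.48352e-10.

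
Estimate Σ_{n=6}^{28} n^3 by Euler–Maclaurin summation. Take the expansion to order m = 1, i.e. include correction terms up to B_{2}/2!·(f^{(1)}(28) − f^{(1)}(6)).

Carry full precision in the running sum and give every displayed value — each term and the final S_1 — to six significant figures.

S_1 ≈ 164611

∫_6^28 x^3 dx evaluates to 153340.
½[f(6) + f(28)] = ½[216.000 + 21952.0] = 11084.0.
Running total after boundary: 164424.
k=1: B_{2}/(2)! × [f^{(1)}(28) − f^{(1)}(6)] = 1/12 × (2352.00 − 108.000) = 187.000.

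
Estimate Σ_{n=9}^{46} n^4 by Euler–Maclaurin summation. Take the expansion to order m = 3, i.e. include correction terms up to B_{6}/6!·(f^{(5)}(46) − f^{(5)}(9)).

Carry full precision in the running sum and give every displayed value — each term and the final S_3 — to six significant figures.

Integral: ∫_9^46 x^4 dx = 4.11808e+07.
Boundary: ½(f(9) + f(46)) = ½(6561.00 + 4.47746e+06) = 2.24201e+06.
Integral + boundary = 4.34228e+07.
k=1: B_{2}/(2)! × [f^{(1)}(46) − f^{(1)}(9)] = 1/12 × (389344 − 2916.00) = 32202.3.
Running total after k=1: 4.34550e+07.
k=2: B_{4}/(4)! × [f^{(3)}(46) − f^{(3)}(9)] = −1/720 × (1104.00 − 216.000) = -1.23333.
Running total after k=2: 4.34550e+07.
k=3: B_{6}/(6)! × [f^{(5)}(46) − f^{(5)}(9)] = 1/30240 × (0.00000 − 0.00000) = 0.00000.

S_3 ≈ 4.34550e+07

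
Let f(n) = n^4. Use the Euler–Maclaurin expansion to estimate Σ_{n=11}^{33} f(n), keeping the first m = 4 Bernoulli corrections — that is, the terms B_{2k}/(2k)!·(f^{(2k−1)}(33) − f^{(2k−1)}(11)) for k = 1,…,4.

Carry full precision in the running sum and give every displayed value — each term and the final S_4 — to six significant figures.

The integral term ∫_11^33 x^4 dx = 7.79487e+06.
Endpoint term: (f(11) + f(33))/2 = (14641.0 + 1.18592e+06)/2 = 600281.
Running total after boundary: 8.39515e+06.
k=1: B_{2}/(2)! × [f^{(1)}(33) − f^{(1)}(11)] = 1/12 × (143748 − 5324.00) = 11535.3.
Running total after k=1: 8.40668e+06.
k=2: B_{4}/(4)! × [f^{(3)}(33) − f^{(3)}(11)] = −1/720 × (792.000 − 264.000) = -0.733333.
Running total after k=2: 8.40668e+06.
k=3: B_{6}/(6)! × [f^{(5)}(33) − f^{(5)}(11)] = 1/30240 × (0.00000 − 0.00000) = 0.00000.
Running total after k=3: 8.40668e+06.
k=4: B_{8}/(8)! × [f^{(7)}(33) − f^{(7)}(11)] = −1/1209600 × (0.00000 − 0.00000) = 0.00000.

S_4 ≈ 8.40668e+06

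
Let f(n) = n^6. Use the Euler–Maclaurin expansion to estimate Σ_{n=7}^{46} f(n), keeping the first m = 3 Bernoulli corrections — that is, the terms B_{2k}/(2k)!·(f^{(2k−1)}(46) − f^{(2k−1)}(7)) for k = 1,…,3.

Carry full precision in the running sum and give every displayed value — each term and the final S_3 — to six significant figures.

The integral term ∫_7^46 x^6 dx = 6.22595e+10.
Endpoint term: (f(7) + f(46))/2 = (117649 + 9.47430e+09)/2 = 4.73721e+09.
So far: 6.69968e+10.
k=1: B_{2}/(2)! × [f^{(1)}(46) − f^{(1)}(7)] = 1/12 × (1.23578e+09 − 100842) = 1.02973e+08.
Running total after k=1: 6.70997e+10.
k=2: B_{4}/(4)! × [f^{(3)}(46) − f^{(3)}(7)] = −1/720 × (1.16803e+07 − 41160.0) = -16165.5.
Running total after k=2: 6.70997e+10.
k=3: B_{6}/(6)! × [f^{(5)}(46) − f^{(5)}(7)] = 1/30240 × (33120.0 − 5040.00) = 0.928571.

S_3 ≈ 6.70997e+10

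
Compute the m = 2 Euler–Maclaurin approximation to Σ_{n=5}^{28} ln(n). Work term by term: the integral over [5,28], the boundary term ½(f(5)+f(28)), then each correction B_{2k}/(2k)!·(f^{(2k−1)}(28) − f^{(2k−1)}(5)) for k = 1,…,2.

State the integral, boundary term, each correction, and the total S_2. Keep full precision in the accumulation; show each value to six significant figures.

S_2 ≈ 64.7117

Integral: ∫_5^28 ln(x) dx = 62.2545.
Boundary: ½(f(5) + f(28)) = ½(1.60944 + 3.33220) = 2.47082.
So far: 64.7254.
Correction k=1: B_{2}/2! · (f^{(1)}(28) − f^{(1)}(5)) = 1/12 · (0.0357143 − 0.200000) = -0.0136905.
After k=1: 64.7117.
Correction k=2: B_{4}/4! · (f^{(3)}(28) − f^{(3)}(5)) = −1/720 · (9.11079e-05 − 0.0160000) = 2.20957e-05.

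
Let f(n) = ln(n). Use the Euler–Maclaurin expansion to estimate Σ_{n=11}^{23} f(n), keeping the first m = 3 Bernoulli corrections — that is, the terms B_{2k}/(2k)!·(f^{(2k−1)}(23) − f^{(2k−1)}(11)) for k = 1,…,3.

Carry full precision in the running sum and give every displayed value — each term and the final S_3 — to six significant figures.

Integral: ∫_11^23 ln(x) dx = 33.7395.
Boundary: ½(f(11) + f(23)) = ½(2.39790 + 3.13549) = 2.76669.
Running total after boundary: 36.5062.
Order-1 term: 1/12 · (0.0434783 − 0.0909091) = -0.00395257.
After k=1: 36.5023.
Order-2 term: −1/720 · (0.000164379 − 0.00150263) = 1.85868e-06.
After k=2: 36.5023.
Order-3 term: 1/30240 · (3.72883e-06 − 0.000149021) = -4.80464e-09.

S_3 ≈ 36.5023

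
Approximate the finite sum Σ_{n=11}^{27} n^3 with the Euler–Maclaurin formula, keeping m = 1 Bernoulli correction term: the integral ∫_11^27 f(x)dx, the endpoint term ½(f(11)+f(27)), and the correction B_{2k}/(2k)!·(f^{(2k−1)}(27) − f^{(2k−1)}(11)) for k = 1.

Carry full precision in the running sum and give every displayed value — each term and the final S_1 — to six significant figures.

S_1 ≈ 139859

Integral: ∫_11^27 x^3 dx = 129200.
Endpoint term: (f(11) + f(27))/2 = (1331.00 + 19683.0)/2 = 10507.0.
Running total after boundary: 139707.
Correction k=1: B_{2}/2! · (f^{(1)}(27) − f^{(1)}(11)) = 1/12 · (2187.00 − 363.000) = 152.000.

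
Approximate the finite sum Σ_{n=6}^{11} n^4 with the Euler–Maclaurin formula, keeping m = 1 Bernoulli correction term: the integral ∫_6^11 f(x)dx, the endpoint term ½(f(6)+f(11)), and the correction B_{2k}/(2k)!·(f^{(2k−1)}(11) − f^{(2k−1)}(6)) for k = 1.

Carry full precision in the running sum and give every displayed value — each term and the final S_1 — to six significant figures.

The integral term ∫_6^11 x^4 dx = 30655.0.
Boundary: ½(f(6) + f(11)) = ½(1296.00 + 14641.0) = 7968.50.
Integral + boundary = 38623.5.
k=1: B_{2}/(2)! × [f^{(1)}(11) − f^{(1)}(6)] = 1/12 × (5324.00 − 864.000) = 371.667.

S_1 ≈ 38995.2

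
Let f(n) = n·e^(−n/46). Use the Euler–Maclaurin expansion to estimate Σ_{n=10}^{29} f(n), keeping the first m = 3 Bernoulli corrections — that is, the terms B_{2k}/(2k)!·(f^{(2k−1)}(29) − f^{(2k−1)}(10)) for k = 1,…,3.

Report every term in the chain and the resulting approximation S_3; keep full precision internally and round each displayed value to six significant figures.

S_3 ≈ 247.752

Integral: ∫_10^29 x·e^(−x/46) dx = 236.045.
½[f(10) + f(29)] = ½[8.04615 + 15.4384] = 11.7423.
So far: 247.788.
Order-1 term: 1/12 · (0.196742 − 0.629699) = -0.0360797.
Running total after k=1: 247.752.
Order-2 term: −1/720 · (0.000596154 − 0.00105809) = 6.41584e-07.
Running total after k=2: 247.752.
Order-3 term: 1/30240 · (5.19532e-07 − 8.59452e-07) = -1.12407e-11.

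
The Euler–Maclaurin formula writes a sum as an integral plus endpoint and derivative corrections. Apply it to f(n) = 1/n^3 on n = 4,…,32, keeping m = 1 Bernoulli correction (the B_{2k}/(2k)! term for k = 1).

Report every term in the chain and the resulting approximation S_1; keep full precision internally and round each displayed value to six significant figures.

Integral: ∫_4^32 1/x^3 dx = 0.0307617.
Boundary: ½(f(4) + f(32)) = ½(0.0156250 + 3.05176e-05) = 0.00782776.
Running total after boundary: 0.0385895.
Order-1 term: 1/12 · (-2.86102e-06 − (-0.0117188)) = 0.000976324.

S_1 ≈ 0.0395658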